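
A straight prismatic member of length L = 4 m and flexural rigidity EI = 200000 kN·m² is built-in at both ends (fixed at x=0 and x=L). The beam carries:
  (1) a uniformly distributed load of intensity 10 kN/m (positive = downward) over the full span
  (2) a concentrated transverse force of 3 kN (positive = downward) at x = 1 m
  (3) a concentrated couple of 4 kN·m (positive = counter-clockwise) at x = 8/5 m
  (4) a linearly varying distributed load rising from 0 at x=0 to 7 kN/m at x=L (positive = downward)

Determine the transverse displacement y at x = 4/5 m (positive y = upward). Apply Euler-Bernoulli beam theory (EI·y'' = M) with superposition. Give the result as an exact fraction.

Load 1 — uniform load w=10 kN/m over full span:
  y_1 = -wx²(L-x)²/(24EI) = -10·(4/5)²·(4-(4/5))²/(24·200000) = -16/1171875 m
Load 2 — point force P=3 kN at a=1 m (b=L-a=3):
  y_2 = -Pb²x²(3aL-(3a+b)x)/(6L³EI)  [x≤a] = -3·3²·(4/5)²·(3·1·4-(3·1+3)·(4/5))/(6·4³·200000) = -81/50000000 m
Load 3 — applied couple M₀=4 kN·m at a=8/5 m (b=L-a=12/5):
  y_3 = (R_Ax³/6 - M_Ax²/2)/EI  [x≤a] with R_A=36/25, M_A=12/25 = ((36/25)·(4/5)³/6 - (12/25)·(4/5)²/2)/200000 = -3/19531250 m
Load 4 — triangular load w₀=7 kN/m (0→w₀ over full span):
  y_4 = -w₀x²(L-x)²(x+2L)/(120LEI) = -7·(4/5)²·(4-(4/5))²·((4/5)+2·4)/(120·4·200000) = -616/146484375 m
Superposition: y = Σ y_i = -122701/6250000000 m ≈ -0.000020 m

y(4/5) = -122701/6250000000 m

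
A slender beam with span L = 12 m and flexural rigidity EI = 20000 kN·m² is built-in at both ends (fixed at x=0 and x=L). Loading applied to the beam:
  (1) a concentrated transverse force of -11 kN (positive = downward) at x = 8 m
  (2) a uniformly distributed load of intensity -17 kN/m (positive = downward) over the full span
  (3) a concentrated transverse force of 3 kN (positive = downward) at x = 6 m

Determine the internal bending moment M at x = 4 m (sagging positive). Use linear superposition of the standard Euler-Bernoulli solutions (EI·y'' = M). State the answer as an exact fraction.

M(4) = -3679/54 kN·m

Load 1 — point force P=-11 kN at a=8 m (b=L-a=4):
  M_1 = Pb²(3a+b)x/L³ - Pab²/L²  [x≤a] = (-11)·4²·(3·8+4)·4/12³ - (-11)·8·4²/12² = -44/27 kN·m
Load 2 — uniform load w=-17 kN/m over full span:
  M_2 = wLx/2 - wL²/12 - wx²/2 = (-17)·12·4/2 - (-17)·12²/12 - (-17)·4²/2 = -68 kN·m
Load 3 — point force P=3 kN at a=6 m (b=L-a=6):
  M_3 = Pb²(3a+b)x/L³ - Pab²/L²  [x≤a] = 3·6²·(3·6+6)·4/12³ - 3·6·6²/12² = 3/2 kN·m
Superposition: M = Σ M_i = -3679/54 kN·m ≈ -68.129630 kN·m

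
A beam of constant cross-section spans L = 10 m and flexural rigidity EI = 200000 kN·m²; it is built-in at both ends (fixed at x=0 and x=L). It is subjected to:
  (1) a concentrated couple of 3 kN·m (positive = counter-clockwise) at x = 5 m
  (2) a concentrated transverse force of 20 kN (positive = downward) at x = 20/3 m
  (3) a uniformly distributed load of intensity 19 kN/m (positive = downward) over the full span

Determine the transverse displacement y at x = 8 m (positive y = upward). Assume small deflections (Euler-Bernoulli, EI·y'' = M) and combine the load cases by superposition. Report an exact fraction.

Load 1 — applied couple M₀=3 kN·m at a=5 m (b=L-a=5):
  y_1 = (R_Ax³/6 - M_Ax²/2 - M₀(x-a)²/2)/EI  [x>a] with R_A=9/20, M_A=3/4 = ((9/20)·8³/6 - (3/4)·8²/2 - 3·(8-5)²/2)/200000 = 9/2000000 m
Load 2 — point force P=20 kN at a=20/3 m (b=L-a=10/3):
  y_2 = -Pa²(L-x)²(3bL-(3b+a)(L-x))/(6L³EI)  [x>a] = -20·(20/3)²·(10-8)²·(3·(10/3)·10-(3·(10/3)+(20/3))·(10-8))/(6·10³·200000) = -2/10125 m
Load 3 — uniform load w=19 kN/m over full span:
  y_3 = -wx²(L-x)²/(24EI) = -19·8²·(10-8)²/(24·200000) = -19/18750 m
Superposition: y = Σ y_i = -195431/162000000 m ≈ -0.001206 m

y(8) = -195431/162000000 m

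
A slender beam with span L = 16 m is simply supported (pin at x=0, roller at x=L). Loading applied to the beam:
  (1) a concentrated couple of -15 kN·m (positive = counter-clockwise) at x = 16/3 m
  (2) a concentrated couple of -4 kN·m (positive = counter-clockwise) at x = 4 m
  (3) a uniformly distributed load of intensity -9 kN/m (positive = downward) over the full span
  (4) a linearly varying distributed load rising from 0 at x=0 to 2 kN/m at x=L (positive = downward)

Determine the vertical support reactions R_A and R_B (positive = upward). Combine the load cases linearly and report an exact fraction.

R_A = -3257/48 kN, R_B = -2887/48 kN

Load 1 — applied couple M₀=-15 kN·m at a=16/3 m (b=L-a=32/3):
  R_A = M₀/L = (-15)/16 = -15/16 kN
  R_B = -M₀/L = -(-15)/16 = 15/16 kN
Load 2 — applied couple M₀=-4 kN·m at a=4 m (b=L-a=12):
  R_A = M₀/L = (-4)/16 = -1/4 kN
  R_B = -M₀/L = -(-4)/16 = 1/4 kN
Load 3 — uniform load w=-9 kN/m over full span:
  R_A = wL/2 = (-9)·16/2 = -72 kN
  R_B = wL/2 = (-9)·16/2 = -72 kN
Load 4 — triangular load w₀=2 kN/m (0→w₀ over full span):
  R_A = w₀L/6 = 2·16/6 = 16/3 kN
  R_B = w₀L/3 = 2·16/3 = 32/3 kN
Superposition: R_A = -3257/48 kN, R_B = -2887/48 kN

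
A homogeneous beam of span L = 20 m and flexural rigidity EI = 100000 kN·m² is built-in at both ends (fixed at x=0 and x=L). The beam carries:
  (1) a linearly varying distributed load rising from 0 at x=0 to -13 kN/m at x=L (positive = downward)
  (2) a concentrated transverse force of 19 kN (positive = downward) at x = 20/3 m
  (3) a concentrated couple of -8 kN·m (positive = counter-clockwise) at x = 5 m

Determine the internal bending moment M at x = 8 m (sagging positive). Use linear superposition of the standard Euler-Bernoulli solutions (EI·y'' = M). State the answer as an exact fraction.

M(8) = -13321/270 kN·m

Load 1 — triangular load w₀=-13 kN/m (0→w₀ over full span):
  M_1 = 3w₀Lx/20 - w₀L²/30 - w₀x³/(6L) = 3·(-13)·20·8/20 - (-13)·20²/30 - (-13)·8³/(6·20) = -416/5 kN·m
Load 2 — point force P=19 kN at a=20/3 m (b=L-a=40/3):
  M_2 = Pa²(a+3b)(L-x)/L³ - Pa²b/L²  [x>a] = 19·(20/3)²·((20/3)+3·(40/3))·(20-8)/20³ - 19·(20/3)²·(40/3)/20² = 836/27 kN·m
Load 3 — applied couple M₀=-8 kN·m at a=5 m (b=L-a=15):
  M_3 = R_Ax - M_A - M₀  [x>a] with R_A=-9/20, M_A=3/2 = (-9/20)·8 - (3/2) - (-8) = 29/10 kN·m
Superposition: M = Σ M_i = -13321/270 kN·m ≈ -49.337037 kN·m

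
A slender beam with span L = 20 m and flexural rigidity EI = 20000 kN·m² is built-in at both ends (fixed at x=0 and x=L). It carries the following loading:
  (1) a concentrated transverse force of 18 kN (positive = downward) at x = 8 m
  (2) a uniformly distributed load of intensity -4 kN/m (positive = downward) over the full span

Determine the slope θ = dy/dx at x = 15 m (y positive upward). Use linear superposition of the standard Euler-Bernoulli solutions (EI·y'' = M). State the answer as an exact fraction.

Load 1 — point force P=18 kN at a=8 m (b=L-a=12):
  θ_1 = Pa²(L-x)(2bL-(3b+a)(L-x))/(2L³EI)  [x>a] = 18·8²·(20-15)·(2·12·20-(3·12+8)·(20-15))/(2·20³·20000) = 117/25000 rad
Load 2 — uniform load w=-4 kN/m over full span:
  θ_2 = -wx(L-x)(L-2x)/(12EI) = -(-4)·15·(20-15)·(20-2·15)/(12·20000) = -1/80 rad
Superposition: θ = Σ θ_i = -391/50000 rad ≈ -0.007820 rad

θ(15) = -391/50000 rad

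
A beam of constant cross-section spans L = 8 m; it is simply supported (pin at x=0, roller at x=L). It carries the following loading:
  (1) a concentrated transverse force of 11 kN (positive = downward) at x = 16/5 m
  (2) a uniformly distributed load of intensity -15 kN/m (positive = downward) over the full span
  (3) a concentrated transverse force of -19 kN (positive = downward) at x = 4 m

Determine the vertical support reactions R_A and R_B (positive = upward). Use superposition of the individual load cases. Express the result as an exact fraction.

Load 1 — point force P=11 kN at a=16/5 m (b=L-a=24/5):
  R_A = Pb/L = 11·(24/5)/8 = 33/5 kN
  R_B = Pa/L = 11·(16/5)/8 = 22/5 kN
Load 2 — uniform load w=-15 kN/m over full span:
  R_A = wL/2 = (-15)·8/2 = -60 kN
  R_B = wL/2 = (-15)·8/2 = -60 kN
Load 3 — point force P=-19 kN at a=4 m (b=L-a=4):
  R_A = Pb/L = (-19)·4/8 = -19/2 kN
  R_B = Pa/L = (-19)·4/8 = -19/2 kN
Superposition: R_A = -629/10 kN, R_B = -651/10 kN

R_A = -629/10 kN, R_B = -651/10 kN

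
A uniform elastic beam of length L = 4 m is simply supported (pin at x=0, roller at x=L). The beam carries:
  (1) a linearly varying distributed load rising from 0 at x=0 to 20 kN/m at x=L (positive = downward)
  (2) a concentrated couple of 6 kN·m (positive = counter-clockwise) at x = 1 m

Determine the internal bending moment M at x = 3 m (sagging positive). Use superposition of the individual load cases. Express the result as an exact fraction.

M(3) = 16 kN·m

Load 1 — triangular load w₀=20 kN/m (0→w₀ over full span):
  M_1 = w₀Lx/6 - w₀x³/(6L) = 20·4·3/6 - 20·3³/(6·4) = 35/2 kN·m
Load 2 — applied couple M₀=6 kN·m at a=1 m (b=L-a=3):
  M_2 = M₀x/L - M₀  [x>a] = 6·3/4 - 6 = -3/2 kN·m
Superposition: M = Σ M_i = 16 kN·m ≈ 16.000000 kN·m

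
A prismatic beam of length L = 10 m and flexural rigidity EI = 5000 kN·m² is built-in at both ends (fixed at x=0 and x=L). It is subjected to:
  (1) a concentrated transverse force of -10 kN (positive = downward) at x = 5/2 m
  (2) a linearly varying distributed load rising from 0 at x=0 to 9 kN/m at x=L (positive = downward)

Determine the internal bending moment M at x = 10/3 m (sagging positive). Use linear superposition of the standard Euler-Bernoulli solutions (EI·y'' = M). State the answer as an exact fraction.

M(10/3) = 535/144 kN·m

Load 1 — point force P=-10 kN at a=5/2 m (b=L-a=15/2):
  M_1 = Pa²(a+3b)(L-x)/L³ - Pa²b/L²  [x>a] = (-10)·(5/2)²·((5/2)+3·(15/2))·(10-(10/3))/10³ - (-10)·(5/2)²·(15/2)/10² = -275/48 kN·m
Load 2 — triangular load w₀=9 kN/m (0→w₀ over full span):
  M_2 = 3w₀Lx/20 - w₀L²/30 - w₀x³/(6L) = 3·9·10·(10/3)/20 - 9·10²/30 - 9·(10/3)³/(6·10) = 85/9 kN·m
Superposition: M = Σ M_i = 535/144 kN·m ≈ 3.715278 kN·m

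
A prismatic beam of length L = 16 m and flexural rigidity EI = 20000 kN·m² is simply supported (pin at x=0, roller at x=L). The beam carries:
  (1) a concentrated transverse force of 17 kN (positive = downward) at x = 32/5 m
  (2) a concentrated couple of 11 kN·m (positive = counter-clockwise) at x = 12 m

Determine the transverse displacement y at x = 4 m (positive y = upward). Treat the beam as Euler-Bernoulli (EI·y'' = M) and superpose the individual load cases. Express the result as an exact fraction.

Load 1 — point force P=17 kN at a=32/5 m (b=L-a=48/5):
  y_1 = -Pbx(L²-b²-x²)/(6LEI)  [x≤a] = -17·(48/5)·4·(16²-(48/5)²-4²)/(6·16·20000) = -3927/78125 m
Load 2 — applied couple M₀=11 kN·m at a=12 m (b=L-a=4):
  y_2 = (M₀x³/(6L)+C₁x)/EI  [x≤a] with C₁=M₀(3b²-L²)/(6L)=-143/6 = (11·4³/(6·16)+(-143/6)·4)/20000 = -11/2500 m
Superposition: y = Σ y_i = -17083/312500 m ≈ -0.054666 m

y(4) = -17083/312500 m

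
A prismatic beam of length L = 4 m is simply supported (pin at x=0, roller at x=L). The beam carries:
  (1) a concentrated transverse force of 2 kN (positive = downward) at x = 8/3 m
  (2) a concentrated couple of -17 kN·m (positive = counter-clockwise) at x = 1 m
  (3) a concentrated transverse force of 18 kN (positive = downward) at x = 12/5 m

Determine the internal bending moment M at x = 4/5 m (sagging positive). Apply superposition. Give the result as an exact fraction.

Load 1 — point force P=2 kN at a=8/3 m (b=L-a=4/3):
  M_1 = Pbx/L  [x≤a] = 2·(4/3)·(4/5)/4 = 8/15 kN·m
Load 2 — applied couple M₀=-17 kN·m at a=1 m (b=L-a=3):
  M_2 = M₀x/L  [x≤a] = (-17)·(4/5)/4 = -17/5 kN·m
Load 3 — point force P=18 kN at a=12/5 m (b=L-a=8/5):
  M_3 = Pbx/L  [x≤a] = 18·(8/5)·(4/5)/4 = 144/25 kN·m
Superposition: M = Σ M_i = 217/75 kN·m ≈ 2.893333 kN·m

M(4/5) = 217/75 kN·m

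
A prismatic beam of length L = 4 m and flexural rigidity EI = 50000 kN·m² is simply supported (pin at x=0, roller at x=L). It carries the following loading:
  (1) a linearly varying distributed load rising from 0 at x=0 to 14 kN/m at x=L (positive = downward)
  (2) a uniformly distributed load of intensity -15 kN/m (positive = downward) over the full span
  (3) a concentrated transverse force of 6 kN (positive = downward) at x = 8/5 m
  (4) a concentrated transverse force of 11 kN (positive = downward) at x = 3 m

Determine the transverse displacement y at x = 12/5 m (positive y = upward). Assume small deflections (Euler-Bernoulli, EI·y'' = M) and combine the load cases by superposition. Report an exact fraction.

y(12/5) = 736597/4687500000 m

Load 1 — triangular load w₀=14 kN/m (0→w₀ over full span):
  y_1 = -w₀x(7L⁴-10L²x²+3x⁴)/(360LEI) = -14·(12/5)·(7·4⁴-10·4²·(12/5)²+3·(12/5)⁴)/(360·4·50000) = -66304/146484375 m
Load 2 — uniform load w=-15 kN/m over full span:
  y_2 = -wx(L³-2Lx²+x³)/(24EI) = -(-15)·(12/5)·(4³-2·4·(12/5)²+(12/5)³)/(24·50000) = 372/390625 m
Load 3 — point force P=6 kN at a=8/5 m (b=L-a=12/5):
  y_3 = -Pa(L-x)(2Lx-a²-x²)/(6LEI)  [x>a] = -6·(8/5)·(4-(12/5))·(2·4·(12/5)-(8/5)²-(12/5)²)/(6·4·50000) = -272/1953125 m
Load 4 — point force P=11 kN at a=3 m (b=L-a=1):
  y_4 = -Pbx(L²-b²-x²)/(6LEI)  [x≤a] = -11·1·(12/5)·(4²-1²-(12/5)²)/(6·4·50000) = -2541/12500000 m
Superposition: y = Σ y_i = 736597/4687500000 m ≈ 0.000157 m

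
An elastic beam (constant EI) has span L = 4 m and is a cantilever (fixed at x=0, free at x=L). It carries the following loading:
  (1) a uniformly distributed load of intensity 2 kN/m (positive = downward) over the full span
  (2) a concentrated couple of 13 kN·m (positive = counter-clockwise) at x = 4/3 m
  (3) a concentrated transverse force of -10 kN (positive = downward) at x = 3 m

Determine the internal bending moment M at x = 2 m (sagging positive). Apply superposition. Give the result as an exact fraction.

M(2) = 6 kN·m

Load 1 — uniform load w=2 kN/m over full span:
  M_1 = -w(L-x)²/2 = -2·(4-2)²/2 = -4 kN·m
Load 2 — applied couple M₀=13 kN·m at a=4/3 m (b=L-a=8/3):
  M_2 = 0  [x>a] = 0 kN·m
Load 3 — point force P=-10 kN at a=3 m (b=L-a=1):
  M_3 = -P(a-x)  [x≤a] = -(-10)·(3-2) = 10 kN·m
Superposition: M = Σ M_i = 6 kN·m ≈ 6.000000 kN·m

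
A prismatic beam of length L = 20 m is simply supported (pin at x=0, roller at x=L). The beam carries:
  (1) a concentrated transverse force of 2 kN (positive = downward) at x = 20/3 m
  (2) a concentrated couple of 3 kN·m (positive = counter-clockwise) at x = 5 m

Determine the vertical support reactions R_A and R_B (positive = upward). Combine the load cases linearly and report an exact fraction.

Load 1 — point force P=2 kN at a=20/3 m (b=L-a=40/3):
  R_A = Pb/L = 2·(40/3)/20 = 4/3 kN
  R_B = Pa/L = 2·(20/3)/20 = 2/3 kN
Load 2 — applied couple M₀=3 kN·m at a=5 m (b=L-a=15):
  R_A = M₀/L = 3/20 kN
  R_B = -M₀/L = -3/20 kN
Superposition: R_A = 89/60 kN, R_B = 31/60 kN

R_A = 89/60 kN, R_B = 31/60 kN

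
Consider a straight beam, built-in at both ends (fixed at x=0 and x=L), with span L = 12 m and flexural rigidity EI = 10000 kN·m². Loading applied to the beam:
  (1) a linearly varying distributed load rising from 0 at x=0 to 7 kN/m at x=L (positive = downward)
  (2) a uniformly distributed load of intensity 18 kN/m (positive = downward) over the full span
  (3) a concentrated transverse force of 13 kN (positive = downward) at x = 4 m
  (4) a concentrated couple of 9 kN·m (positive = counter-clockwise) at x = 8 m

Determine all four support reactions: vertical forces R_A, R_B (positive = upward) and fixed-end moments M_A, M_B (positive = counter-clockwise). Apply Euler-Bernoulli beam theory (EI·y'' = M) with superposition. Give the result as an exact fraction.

R_A = 17716/135 kN, M_A = 12407/45 kN·m, R_B = 18869/135 kN, M_B = -12508/45 kN·m

Load 1 — triangular load w₀=7 kN/m (0→w₀ over full span):
  R_A = 3w₀L/20 = 3·7·12/20 = 63/5 kN
  M_A = w₀L²/30 = 7·12²/30 = 168/5 kN·m
  R_B = 7w₀L/20 = 7·7·12/20 = 147/5 kN
  M_B = -w₀L²/20 = -7·12²/20 = -252/5 kN·m
Load 2 — uniform load w=18 kN/m over full span:
  R_A = wL/2 = 18·12/2 = 108 kN
  M_A = wL²/12 = 18·12²/12 = 216 kN·m
  R_B = wL/2 = 18·12/2 = 108 kN
  M_B = -wL²/12 = -18·12²/12 = -216 kN·m
Load 3 — point force P=13 kN at a=4 m (b=L-a=8):
  R_A = Pb²(3a+b)/L³ = 13·8²·(3·4+8)/12³ = 260/27 kN
  M_A = Pab²/L² = 13·4·8²/12² = 208/9 kN·m
  R_B = Pa²(a+3b)/L³ = 13·4²·(4+3·8)/12³ = 91/27 kN
  M_B = -Pa²b/L² = -13·4²·8/12² = -104/9 kN·m
Load 4 — applied couple M₀=9 kN·m at a=8 m (b=L-a=4):
  R_A = 6M₀ab/L³ = 6·9·8·4/12³ = 1 kN
  M_A = M₀b(2a-b)/L² = 9·4·(2·8-4)/12² = 3 kN·m
  R_B = -6M₀ab/L³ = -6·9·8·4/12³ = -1 kN
  M_B = M₀a(2b-a)/L² = 9·8·(2·4-8)/12² = 0 kN·m
Superposition: R_A = 17716/135 kN, M_A = 12407/45 kN·m, R_B = 18869/135 kN, M_B = -12508/45 kN·m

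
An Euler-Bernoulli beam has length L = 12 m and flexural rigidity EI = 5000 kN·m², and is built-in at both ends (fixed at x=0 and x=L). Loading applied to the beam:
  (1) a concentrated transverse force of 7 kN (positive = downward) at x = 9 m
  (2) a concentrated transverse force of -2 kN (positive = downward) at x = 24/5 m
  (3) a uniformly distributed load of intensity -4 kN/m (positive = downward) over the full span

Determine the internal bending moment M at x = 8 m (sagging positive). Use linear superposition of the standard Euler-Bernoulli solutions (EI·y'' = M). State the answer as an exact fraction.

M(8) = -23399/2000 kN·m

Load 1 — point force P=7 kN at a=9 m (b=L-a=3):
  M_1 = Pb²(3a+b)x/L³ - Pab²/L²  [x≤a] = 7·3²·(3·9+3)·8/12³ - 7·9·3²/12² = 77/16 kN·m
Load 2 — point force P=-2 kN at a=24/5 m (b=L-a=36/5):
  M_2 = Pa²(a+3b)(L-x)/L³ - Pa²b/L²  [x>a] = (-2)·(24/5)²·((24/5)+3·(36/5))·(12-8)/12³ - (-2)·(24/5)²·(36/5)/12² = -64/125 kN·m
Load 3 — uniform load w=-4 kN/m over full span:
  M_3 = wLx/2 - wL²/12 - wx²/2 = (-4)·12·8/2 - (-4)·12²/12 - (-4)·8²/2 = -16 kN·m
Superposition: M = Σ M_i = -23399/2000 kN·m ≈ -11.699500 kN·m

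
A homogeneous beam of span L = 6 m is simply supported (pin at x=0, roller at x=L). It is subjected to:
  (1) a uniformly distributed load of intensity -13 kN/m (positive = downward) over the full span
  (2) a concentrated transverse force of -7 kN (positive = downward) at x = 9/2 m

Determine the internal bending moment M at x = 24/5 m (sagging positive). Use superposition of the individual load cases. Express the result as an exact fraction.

Load 1 — uniform load w=-13 kN/m over full span:
  M_1 = wx(L-x)/2 = (-13)·(24/5)·(6-(24/5))/2 = -936/25 kN·m
Load 2 — point force P=-7 kN at a=9/2 m (b=L-a=3/2):
  M_2 = Pa(L-x)/L  [x>a] = (-7)·(9/2)·(6-(24/5))/6 = -63/10 kN·m
Superposition: M = Σ M_i = -2187/50 kN·m ≈ -43.740000 kN·m

M(24/5) = -2187/50 kN·m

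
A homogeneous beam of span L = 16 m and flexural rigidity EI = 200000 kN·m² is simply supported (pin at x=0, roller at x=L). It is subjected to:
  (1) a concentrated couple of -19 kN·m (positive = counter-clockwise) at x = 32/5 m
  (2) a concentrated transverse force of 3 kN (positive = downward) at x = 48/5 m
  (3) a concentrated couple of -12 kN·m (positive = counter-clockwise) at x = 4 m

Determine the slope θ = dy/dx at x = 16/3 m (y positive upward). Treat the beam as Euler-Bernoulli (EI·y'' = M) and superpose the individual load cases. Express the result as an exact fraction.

Load 1 — applied couple M₀=-19 kN·m at a=32/5 m (b=L-a=48/5):
  θ_1 = (M₀x²/(2L)+C₁)/EI  [x≤a] with C₁=M₀(3b²-L²)/(6L)=-304/75 = ((-19)·(16/3)²/(2·16)+(-304/75))/200000 = -589/5625000 rad
Load 2 — point force P=3 kN at a=48/5 m (b=L-a=32/5):
  θ_2 = -Pb(L²-b²-3x²)/(6LEI)  [x≤a] = -3·(32/5)·(16²-(32/5)²-3·(16/3)²)/(6·16·200000) = -152/1171875 rad
Load 3 — applied couple M₀=-12 kN·m at a=4 m (b=L-a=12):
  θ_3 = (M₀x²/(2L)-M₀(x-a)+C₁)/EI  [x>a] with C₁=M₀(3b²-L²)/(6L)=-22 = ((-12)·(16/3)²/(2·16)-(-12)·((16/3)-4)+(-22))/200000 = -1/12000 rad
Superposition: θ = Σ θ_i = -35747/112500000 rad ≈ -0.000318 rad

θ(16/3) = -35747/112500000 rad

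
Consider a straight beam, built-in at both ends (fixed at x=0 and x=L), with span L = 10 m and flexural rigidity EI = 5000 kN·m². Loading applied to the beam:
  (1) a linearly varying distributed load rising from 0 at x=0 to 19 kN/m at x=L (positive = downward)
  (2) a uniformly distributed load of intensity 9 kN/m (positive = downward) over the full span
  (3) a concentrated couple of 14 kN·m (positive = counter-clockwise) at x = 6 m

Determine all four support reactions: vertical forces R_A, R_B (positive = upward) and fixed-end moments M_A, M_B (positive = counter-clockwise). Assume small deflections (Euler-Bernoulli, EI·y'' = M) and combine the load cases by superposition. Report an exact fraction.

Load 1 — triangular load w₀=19 kN/m (0→w₀ over full span):
  R_A = 3w₀L/20 = 3·19·10/20 = 57/2 kN
  M_A = w₀L²/30 = 19·10²/30 = 190/3 kN·m
  R_B = 7w₀L/20 = 7·19·10/20 = 133/2 kN
  M_B = -w₀L²/20 = -19·10²/20 = -95 kN·m
Load 2 — uniform load w=9 kN/m over full span:
  R_A = wL/2 = 9·10/2 = 45 kN
  M_A = wL²/12 = 9·10²/12 = 75 kN·m
  R_B = wL/2 = 9·10/2 = 45 kN
  M_B = -wL²/12 = -9·10²/12 = -75 kN·m
Load 3 — applied couple M₀=14 kN·m at a=6 m (b=L-a=4):
  R_A = 6M₀ab/L³ = 6·14·6·4/10³ = 252/125 kN
  M_A = M₀b(2a-b)/L² = 14·4·(2·6-4)/10² = 112/25 kN·m
  R_B = -6M₀ab/L³ = -6·14·6·4/10³ = -252/125 kN
  M_B = M₀a(2b-a)/L² = 14·6·(2·4-6)/10² = 42/25 kN·m
Superposition: R_A = 18879/250 kN, M_A = 10711/75 kN·m, R_B = 27371/250 kN, M_B = -4208/25 kN·m

R_A = 18879/250 kN, M_A = 10711/75 kN·m, R_B = 27371/250 kN, M_B = -4208/25 kN·m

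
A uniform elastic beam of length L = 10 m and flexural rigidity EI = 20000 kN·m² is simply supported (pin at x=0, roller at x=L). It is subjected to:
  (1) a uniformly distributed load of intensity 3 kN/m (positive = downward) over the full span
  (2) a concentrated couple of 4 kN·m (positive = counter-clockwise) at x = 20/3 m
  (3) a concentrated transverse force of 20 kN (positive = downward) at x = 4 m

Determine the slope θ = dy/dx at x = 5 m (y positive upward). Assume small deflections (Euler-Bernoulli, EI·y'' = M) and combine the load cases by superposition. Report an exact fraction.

Load 1 — uniform load w=3 kN/m over full span:
  θ_1 = -w(L³-6Lx²+4x³)/(24EI) = -3·(10³-6·10·5²+4·5³)/(24·20000) = 0 rad
Load 2 — applied couple M₀=4 kN·m at a=20/3 m (b=L-a=10/3):
  θ_2 = (M₀x²/(2L)+C₁)/EI  [x≤a] with C₁=M₀(3b²-L²)/(6L)=-40/9 = (4·5²/(2·10)+(-40/9))/20000 = 1/36000 rad
Load 3 — point force P=20 kN at a=4 m (b=L-a=6):
  θ_3 = -Pa(2L²-6Lx+3x²+a²)/(6LEI)  [x>a] = -20·4·(2·10²-6·10·5+3·5²+4²)/(6·10·20000) = 3/5000 rad
Superposition: θ = Σ θ_i = 113/180000 rad ≈ 0.000628 rad

θ(5) = 113/180000 rad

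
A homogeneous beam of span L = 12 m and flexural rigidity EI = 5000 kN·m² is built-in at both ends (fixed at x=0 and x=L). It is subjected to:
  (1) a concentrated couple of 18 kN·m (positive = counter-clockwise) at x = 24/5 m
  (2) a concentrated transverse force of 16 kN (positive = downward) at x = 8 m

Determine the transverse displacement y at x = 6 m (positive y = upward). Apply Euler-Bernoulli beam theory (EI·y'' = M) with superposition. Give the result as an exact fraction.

y(6) = -757/46875 m

Load 1 — applied couple M₀=18 kN·m at a=24/5 m (b=L-a=36/5):
  y_1 = (R_Ax³/6 - M_Ax²/2 - M₀(x-a)²/2)/EI  [x>a] with R_A=54/25, M_A=54/25 = ((54/25)·6³/6 - (54/25)·6²/2 - 18·(6-(24/5))²/2)/5000 = 81/15625 m
Load 2 — point force P=16 kN at a=8 m (b=L-a=4):
  y_2 = -Pb²x²(3aL-(3a+b)x)/(6L³EI)  [x≤a] = -16·4²·6²·(3·8·12-(3·8+4)·6)/(6·12³·5000) = -8/375 m
Superposition: y = Σ y_i = -757/46875 m ≈ -0.016149 m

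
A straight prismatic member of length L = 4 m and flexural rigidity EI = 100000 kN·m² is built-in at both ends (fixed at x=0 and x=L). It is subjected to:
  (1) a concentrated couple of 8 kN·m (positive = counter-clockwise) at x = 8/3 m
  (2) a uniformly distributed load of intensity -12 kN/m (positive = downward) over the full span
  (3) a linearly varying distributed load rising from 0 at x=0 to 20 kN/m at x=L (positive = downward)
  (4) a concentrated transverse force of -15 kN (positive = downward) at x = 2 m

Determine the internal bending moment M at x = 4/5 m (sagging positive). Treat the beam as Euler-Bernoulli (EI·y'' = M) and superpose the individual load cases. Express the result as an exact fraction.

M(4/5) = 17/150 kN·m

Load 1 — applied couple M₀=8 kN·m at a=8/3 m (b=L-a=4/3):
  M_1 = R_Ax - M_A  [x≤a] with R_A=8/3, M_A=8/3 = (8/3)·(4/5) - (8/3) = -8/15 kN·m
Load 2 — uniform load w=-12 kN/m over full span:
  M_2 = wLx/2 - wL²/12 - wx²/2 = (-12)·4·(4/5)/2 - (-12)·4²/12 - (-12)·(4/5)²/2 = 16/25 kN·m
Load 3 — triangular load w₀=20 kN/m (0→w₀ over full span):
  M_3 = 3w₀Lx/20 - w₀L²/30 - w₀x³/(6L) = 3·20·4·(4/5)/20 - 20·4²/30 - 20·(4/5)³/(6·4) = -112/75 kN·m
Load 4 — point force P=-15 kN at a=2 m (b=L-a=2):
  M_4 = Pb²(3a+b)x/L³ - Pab²/L²  [x≤a] = (-15)·2²·(3·2+2)·(4/5)/4³ - (-15)·2·2²/4² = 3/2 kN·m
Superposition: M = Σ M_i = 17/150 kN·m ≈ 0.113333 kN·m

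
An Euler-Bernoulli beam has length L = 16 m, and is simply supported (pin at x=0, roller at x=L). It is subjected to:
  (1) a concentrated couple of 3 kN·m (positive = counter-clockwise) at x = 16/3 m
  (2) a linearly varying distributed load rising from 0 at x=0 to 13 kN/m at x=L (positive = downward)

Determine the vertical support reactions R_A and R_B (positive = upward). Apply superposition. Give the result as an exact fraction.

Load 1 — applied couple M₀=3 kN·m at a=16/3 m (b=L-a=32/3):
  R_A = M₀/L = 3/16 kN
  R_B = -M₀/L = -3/16 kN
Load 2 — triangular load w₀=13 kN/m (0→w₀ over full span):
  R_A = w₀L/6 = 13·16/6 = 104/3 kN
  R_B = w₀L/3 = 13·16/3 = 208/3 kN
Superposition: R_A = 1673/48 kN, R_B = 3319/48 kN

R_A = 1673/48 kN, R_B = 3319/48 kN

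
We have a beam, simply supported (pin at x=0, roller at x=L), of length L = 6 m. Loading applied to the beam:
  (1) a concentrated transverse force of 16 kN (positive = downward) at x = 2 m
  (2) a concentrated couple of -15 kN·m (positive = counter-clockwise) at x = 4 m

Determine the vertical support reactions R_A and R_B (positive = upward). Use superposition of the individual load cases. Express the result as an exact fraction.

Load 1 — point force P=16 kN at a=2 m (b=L-a=4):
  R_A = Pb/L = 16·4/6 = 32/3 kN
  R_B = Pa/L = 16·2/6 = 16/3 kN
Load 2 — applied couple M₀=-15 kN·m at a=4 m (b=L-a=2):
  R_A = M₀/L = (-15)/6 = -5/2 kN
  R_B = -M₀/L = -(-15)/6 = 5/2 kN
Superposition: R_A = 49/6 kN, R_B = 47/6 kN

R_A = 49/6 kN, R_B = 47/6 kN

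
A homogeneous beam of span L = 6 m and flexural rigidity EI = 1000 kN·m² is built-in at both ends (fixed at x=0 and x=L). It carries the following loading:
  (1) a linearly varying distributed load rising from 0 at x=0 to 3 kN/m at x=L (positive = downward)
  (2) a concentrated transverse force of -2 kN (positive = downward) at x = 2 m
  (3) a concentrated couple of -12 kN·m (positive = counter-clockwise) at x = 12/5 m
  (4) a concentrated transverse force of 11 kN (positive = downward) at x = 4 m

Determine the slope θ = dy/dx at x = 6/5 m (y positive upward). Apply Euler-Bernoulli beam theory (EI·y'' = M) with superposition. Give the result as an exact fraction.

Load 1 — triangular load w₀=3 kN/m (0→w₀ over full span):
  θ_1 = -w₀(2x(L-x)(L-2x)(x+2L)+x²(L-x)²)/(120LEI) = -3·(2·(6/5)·(6-(6/5))·(6-2·(6/5))·((6/5)+2·6)+(6/5)²·(6-(6/5))²)/(120·6·1000) = -189/78125 rad
Load 2 — point force P=-2 kN at a=2 m (b=L-a=4):
  θ_2 = -Pb²x(2aL-(3a+b)x)/(2L³EI)  [x≤a] = -(-2)·4²·(6/5)·(2·2·6-(3·2+4)·(6/5))/(2·6³·1000) = 2/1875 rad
Load 3 — applied couple M₀=-12 kN·m at a=12/5 m (b=L-a=18/5):
  θ_3 = (R_Ax²/2 - M_Ax)/EI  [x≤a] with R_A=-72/25, M_A=-36/25 = ((-72/25)·(6/5)²/2 - (-36/25)·(6/5))/1000 = -27/78125 rad
Load 4 — point force P=11 kN at a=4 m (b=L-a=2):
  θ_4 = -Pb²x(2aL-(3a+b)x)/(2L³EI)  [x≤a] = -11·2²·(6/5)·(2·4·6-(3·4+2)·(6/5))/(2·6³·1000) = -143/37500 rad
Superposition: θ = Σ θ_i = -5167/937500 rad ≈ -0.005511 rad

θ(6/5) = -5167/937500 rad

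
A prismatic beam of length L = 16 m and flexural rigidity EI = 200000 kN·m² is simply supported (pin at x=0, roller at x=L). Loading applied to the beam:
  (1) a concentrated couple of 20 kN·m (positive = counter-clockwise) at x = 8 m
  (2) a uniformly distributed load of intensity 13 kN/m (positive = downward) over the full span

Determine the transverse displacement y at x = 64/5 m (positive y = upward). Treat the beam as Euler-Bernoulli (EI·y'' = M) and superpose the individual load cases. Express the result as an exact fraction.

y(64/5) = -191974/5859375 m

Load 1 — applied couple M₀=20 kN·m at a=8 m (b=L-a=8):
  y_1 = (M₀x³/(6L)-M₀(x-a)²/2+C₁x)/EI  [x>a] with C₁=M₀(3b²-L²)/(6L)=-40/3 = (20·(64/5)³/(6·16)-20·((64/5)-8)²/2+(-40/3)·(64/5))/200000 = 14/78125 m
Load 2 — uniform load w=13 kN/m over full span:
  y_2 = -wx(L³-2Lx²+x³)/(24EI) = -13·(64/5)·(16³-2·16·(64/5)²+(64/5)³)/(24·200000) = -193024/5859375 m
Superposition: y = Σ y_i = -191974/5859375 m ≈ -0.032764 m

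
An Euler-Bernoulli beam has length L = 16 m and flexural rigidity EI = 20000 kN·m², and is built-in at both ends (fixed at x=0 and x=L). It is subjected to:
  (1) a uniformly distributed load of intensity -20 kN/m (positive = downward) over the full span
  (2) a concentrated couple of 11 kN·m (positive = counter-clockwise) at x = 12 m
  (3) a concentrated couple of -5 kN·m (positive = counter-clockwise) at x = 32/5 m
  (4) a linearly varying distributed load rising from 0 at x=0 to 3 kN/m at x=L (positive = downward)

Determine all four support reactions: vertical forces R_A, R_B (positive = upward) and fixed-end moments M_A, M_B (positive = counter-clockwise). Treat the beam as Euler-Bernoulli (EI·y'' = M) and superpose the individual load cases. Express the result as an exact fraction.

Load 1 — uniform load w=-20 kN/m over full span:
  R_A = wL/2 = (-20)·16/2 = -160 kN
  M_A = wL²/12 = (-20)·16²/12 = -1280/3 kN·m
  R_B = wL/2 = (-20)·16/2 = -160 kN
  M_B = -wL²/12 = -(-20)·16²/12 = 1280/3 kN·m
Load 2 — applied couple M₀=11 kN·m at a=12 m (b=L-a=4):
  R_A = 6M₀ab/L³ = 6·11·12·4/16³ = 99/128 kN
  M_A = M₀b(2a-b)/L² = 11·4·(2·12-4)/16² = 55/16 kN·m
  R_B = -6M₀ab/L³ = -6·11·12·4/16³ = -99/128 kN
  M_B = M₀a(2b-a)/L² = 11·12·(2·4-12)/16² = -33/16 kN·m
Load 3 — applied couple M₀=-5 kN·m at a=32/5 m (b=L-a=48/5):
  R_A = 6M₀ab/L³ = 6·(-5)·(32/5)·(48/5)/16³ = -9/20 kN
  M_A = M₀b(2a-b)/L² = (-5)·(48/5)·(2·(32/5)-(48/5))/16² = -3/5 kN·m
  R_B = -6M₀ab/L³ = -6·(-5)·(32/5)·(48/5)/16³ = 9/20 kN
  M_B = M₀a(2b-a)/L² = (-5)·(32/5)·(2·(48/5)-(32/5))/16² = -8/5 kN·m
Load 4 — triangular load w₀=3 kN/m (0→w₀ over full span):
  R_A = 3w₀L/20 = 3·3·16/20 = 36/5 kN
  M_A = w₀L²/30 = 3·16²/30 = 128/5 kN·m
  R_B = 7w₀L/20 = 7·3·16/20 = 84/5 kN
  M_B = -w₀L²/20 = -3·16²/20 = -192/5 kN·m
Superposition: R_A = -19517/128 kN, M_A = -19115/48 kN·m, R_B = -18371/128 kN, M_B = 18461/48 kN·m

R_A = -19517/128 kN, M_A = -19115/48 kN·m, R_B = -18371/128 kN, M_B = 18461/48 kN·m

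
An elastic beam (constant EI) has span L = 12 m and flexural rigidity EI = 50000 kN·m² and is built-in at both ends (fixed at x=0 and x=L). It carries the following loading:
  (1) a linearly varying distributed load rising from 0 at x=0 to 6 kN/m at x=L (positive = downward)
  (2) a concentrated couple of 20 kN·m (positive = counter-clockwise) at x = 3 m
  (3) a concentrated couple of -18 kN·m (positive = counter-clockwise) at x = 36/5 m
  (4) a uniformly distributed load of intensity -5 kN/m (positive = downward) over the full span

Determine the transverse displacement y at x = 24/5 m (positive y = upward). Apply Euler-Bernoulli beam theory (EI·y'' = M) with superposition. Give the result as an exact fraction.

Load 1 — triangular load w₀=6 kN/m (0→w₀ over full span):
  y_1 = -w₀x²(L-x)²(x+2L)/(120LEI) = -6·(24/5)²·(12-(24/5))²·((24/5)+2·12)/(120·12·50000) = -139968/48828125 m
Load 2 — applied couple M₀=20 kN·m at a=3 m (b=L-a=9):
  y_2 = (R_Ax³/6 - M_Ax²/2 - M₀(x-a)²/2)/EI  [x>a] with R_A=15/8, M_A=-15/4 = ((15/8)·(24/5)³/6 - (-15/4)·(24/5)²/2 - 20·((24/5)-3)²/2)/50000 = 567/625000 m
Load 3 — applied couple M₀=-18 kN·m at a=36/5 m (b=L-a=24/5):
  y_3 = (R_Ax³/6 - M_Ax²/2)/EI  [x≤a] with R_A=-54/25, M_A=-144/25 = ((-54/25)·(24/5)³/6 - (-144/25)·(24/5)²/2)/50000 = 5184/9765625 m
Load 4 — uniform load w=-5 kN/m over full span:
  y_4 = -wx²(L-x)²/(24EI) = -(-5)·(24/5)²·(12-(24/5))²/(24·50000) = 1944/390625 m
Superposition: y = Σ y_i = 1385991/390625000 m ≈ 0.003548 m

y(24/5) = 1385991/390625000 m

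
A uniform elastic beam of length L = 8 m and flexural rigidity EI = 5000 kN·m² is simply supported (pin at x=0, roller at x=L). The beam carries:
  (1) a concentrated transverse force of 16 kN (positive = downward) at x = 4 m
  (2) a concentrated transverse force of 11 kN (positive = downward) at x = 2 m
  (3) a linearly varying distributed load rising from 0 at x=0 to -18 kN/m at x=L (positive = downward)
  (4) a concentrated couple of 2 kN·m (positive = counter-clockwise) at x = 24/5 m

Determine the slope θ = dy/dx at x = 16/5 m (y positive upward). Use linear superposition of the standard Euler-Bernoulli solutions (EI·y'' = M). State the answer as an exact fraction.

Load 1 — point force P=16 kN at a=4 m (b=L-a=4):
  θ_1 = -Pb(L²-b²-3x²)/(6LEI)  [x≤a] = -16·4·(8²-4²-3·(16/5)²)/(6·8·5000) = -72/15625 rad
Load 2 — point force P=11 kN at a=2 m (b=L-a=6):
  θ_2 = -Pa(2L²-6Lx+3x²+a²)/(6LEI)  [x>a] = -11·2·(2·8²-6·8·(16/5)+3·(16/5)²+2²)/(6·8·5000) = -209/250000 rad
Load 3 — triangular load w₀=-18 kN/m (0→w₀ over full span):
  θ_3 = -w₀(7L⁴-30L²x²+15x⁴)/(360LEI) = -(-18)·(7·8⁴-30·8²·(16/5)²+15·(16/5)⁴)/(360·8·5000) = 5168/390625 rad
Load 4 — applied couple M₀=2 kN·m at a=24/5 m (b=L-a=16/5):
  θ_4 = (M₀x²/(2L)+C₁)/EI  [x≤a] with C₁=M₀(3b²-L²)/(6L)=-104/75 = (2·(16/5)²/(2·8)+(-104/75))/5000 = -1/46875 rad
Superposition: θ = Σ θ_i = 145589/18750000 rad ≈ 0.007765 rad

θ(16/5) = 145589/18750000 rad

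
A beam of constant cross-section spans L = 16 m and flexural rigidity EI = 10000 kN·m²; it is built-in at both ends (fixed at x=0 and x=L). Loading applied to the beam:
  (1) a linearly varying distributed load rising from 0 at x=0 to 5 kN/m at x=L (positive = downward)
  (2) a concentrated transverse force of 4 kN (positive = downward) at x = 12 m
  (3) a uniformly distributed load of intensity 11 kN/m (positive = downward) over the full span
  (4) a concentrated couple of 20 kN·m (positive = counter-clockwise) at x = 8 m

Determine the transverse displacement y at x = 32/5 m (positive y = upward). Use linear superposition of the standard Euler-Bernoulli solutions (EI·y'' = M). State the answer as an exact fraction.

Load 1 — triangular load w₀=5 kN/m (0→w₀ over full span):
  y_1 = -w₀x²(L-x)²(x+2L)/(120LEI) = -5·(32/5)²·(16-(32/5))²·((32/5)+2·16)/(120·16·10000) = -73728/1953125 m
Load 2 — point force P=4 kN at a=12 m (b=L-a=4):
  y_2 = -Pb²x²(3aL-(3a+b)x)/(6L³EI)  [x≤a] = -4·4²·(32/5)²·(3·12·16-(3·12+4)·(32/5))/(6·16³·10000) = -32/9375 m
Load 3 — uniform load w=11 kN/m over full span:
  y_3 = -wx²(L-x)²/(24EI) = -11·(32/5)²·(16-(32/5))²/(24·10000) = -67584/390625 m
Load 4 — applied couple M₀=20 kN·m at a=8 m (b=L-a=8):
  y_4 = (R_Ax³/6 - M_Ax²/2)/EI  [x≤a] with R_A=15/8, M_A=5 = ((15/8)·(32/5)³/6 - 5·(32/5)²/2)/10000 = -32/15625 m
Superposition: y = Σ y_i = -1266944/5859375 m ≈ -0.216225 m

y(32/5) = -1266944/5859375 m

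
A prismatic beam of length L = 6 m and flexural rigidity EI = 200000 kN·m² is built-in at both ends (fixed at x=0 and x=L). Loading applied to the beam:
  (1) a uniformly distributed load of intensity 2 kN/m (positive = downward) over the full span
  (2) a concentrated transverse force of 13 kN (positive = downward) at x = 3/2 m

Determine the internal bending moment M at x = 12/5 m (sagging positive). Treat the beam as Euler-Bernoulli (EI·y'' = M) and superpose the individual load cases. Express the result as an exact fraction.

Load 1 — uniform load w=2 kN/m over full span:
  M_1 = wLx/2 - wL²/12 - wx²/2 = 2·6·(12/5)/2 - 2·6²/12 - 2·(12/5)²/2 = 66/25 kN·m
Load 2 — point force P=13 kN at a=3/2 m (b=L-a=9/2):
  M_2 = Pa²(a+3b)(L-x)/L³ - Pa²b/L²  [x>a] = 13·(3/2)²·((3/2)+3·(9/2))·(6-(12/5))/6³ - 13·(3/2)²·(9/2)/6² = 117/32 kN·m
Superposition: M = Σ M_i = 5037/800 kN·m ≈ 6.296250 kN·m

M(12/5) = 5037/800 kN·m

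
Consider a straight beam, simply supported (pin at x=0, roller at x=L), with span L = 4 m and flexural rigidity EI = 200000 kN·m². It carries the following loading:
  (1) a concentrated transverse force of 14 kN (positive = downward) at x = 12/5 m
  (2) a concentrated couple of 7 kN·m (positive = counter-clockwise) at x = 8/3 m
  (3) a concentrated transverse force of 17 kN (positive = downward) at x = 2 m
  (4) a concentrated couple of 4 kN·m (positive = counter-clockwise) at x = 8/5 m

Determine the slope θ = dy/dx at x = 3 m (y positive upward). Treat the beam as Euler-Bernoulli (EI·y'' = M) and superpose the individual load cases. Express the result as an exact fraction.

θ(3) = 219869/1800000000 rad

Load 1 — point force P=14 kN at a=12/5 m (b=L-a=8/5):
  θ_1 = -Pa(2L²-6Lx+3x²+a²)/(6LEI)  [x>a] = -14·(12/5)·(2·4²-6·4·3+3·3²+(12/5)²)/(6·4·200000) = 1267/25000000 rad
Load 2 — applied couple M₀=7 kN·m at a=8/3 m (b=L-a=4/3):
  θ_2 = (M₀x²/(2L)-M₀(x-a)+C₁)/EI  [x>a] with C₁=M₀(3b²-L²)/(6L)=-28/9 = (7·3²/(2·4)-7·(3-(8/3))+(-28/9))/200000 = 7/576000 rad
Load 3 — point force P=17 kN at a=2 m (b=L-a=2):
  θ_3 = -Pa(2L²-6Lx+3x²+a²)/(6LEI)  [x>a] = -17·2·(2·4²-6·4·3+3·3²+2²)/(6·4·200000) = 51/800000 rad
Load 4 — applied couple M₀=4 kN·m at a=8/5 m (b=L-a=12/5):
  θ_4 = (M₀x²/(2L)-M₀(x-a)+C₁)/EI  [x>a] with C₁=M₀(3b²-L²)/(6L)=16/75 = (4·3²/(2·4)-4·(3-(8/5))+(16/75))/200000 = -133/30000000 rad
Superposition: θ = Σ θ_i = 219869/1800000000 rad ≈ 0.000122 rad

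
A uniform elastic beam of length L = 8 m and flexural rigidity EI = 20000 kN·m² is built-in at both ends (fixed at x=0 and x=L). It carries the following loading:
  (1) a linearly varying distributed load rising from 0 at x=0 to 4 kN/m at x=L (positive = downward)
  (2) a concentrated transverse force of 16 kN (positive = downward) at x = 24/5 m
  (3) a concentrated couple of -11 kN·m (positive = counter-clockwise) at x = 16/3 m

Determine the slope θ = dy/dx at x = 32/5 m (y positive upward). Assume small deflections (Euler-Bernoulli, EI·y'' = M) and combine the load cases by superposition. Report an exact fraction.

Load 1 — triangular load w₀=4 kN/m (0→w₀ over full span):
  θ_1 = -w₀(2x(L-x)(L-2x)(x+2L)+x²(L-x)²)/(120LEI) = -4·(2·(32/5)·(8-(32/5))·(8-2·(32/5))·((32/5)+2·8)+(32/5)²·(8-(32/5))²)/(120·8·20000) = 512/1171875 rad
Load 2 — point force P=16 kN at a=24/5 m (b=L-a=16/5):
  θ_2 = Pa²(L-x)(2bL-(3b+a)(L-x))/(2L³EI)  [x>a] = 16·(24/5)²·(8-(32/5))·(2·(16/5)·8-(3·(16/5)+(24/5))·(8-(32/5)))/(2·8³·20000) = 1584/1953125 rad
Load 3 — applied couple M₀=-11 kN·m at a=16/3 m (b=L-a=8/3):
  θ_3 = (R_Ax²/2 - M_Ax - M₀(x-a))/EI  [x>a] with R_A=-11/6, M_A=-11/3 = ((-11/6)·(32/5)²/2 - (-11/3)·(32/5) - (-11)·((32/5)-(16/3)))/20000 = -11/93750 rad
Superposition: θ = Σ θ_i = 13249/11718750 rad ≈ 0.001131 rad

θ(32/5) = 13249/11718750 rad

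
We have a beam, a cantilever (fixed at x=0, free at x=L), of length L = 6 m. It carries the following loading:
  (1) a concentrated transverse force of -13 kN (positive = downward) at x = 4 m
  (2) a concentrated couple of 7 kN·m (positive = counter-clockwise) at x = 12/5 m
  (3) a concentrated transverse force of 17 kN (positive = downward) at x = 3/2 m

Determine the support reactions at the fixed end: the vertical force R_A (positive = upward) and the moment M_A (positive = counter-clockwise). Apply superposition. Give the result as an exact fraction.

Load 1 — point force P=-13 kN at a=4 m (b=L-a=2):
  R_A = P = (-13) = -13 kN
  M_A = Pa = (-13)·4 = -52 kN·m
Load 2 — applied couple M₀=7 kN·m at a=12/5 m (b=L-a=18/5):
  R_A = 0 kN
  M_A = -M₀ = -7 kN·m
Load 3 — point force P=17 kN at a=3/2 m (b=L-a=9/2):
  R_A = P = 17 kN
  M_A = Pa = 17·(3/2) = 51/2 kN·m
Superposition: R_A = 4 kN, M_A = -67/2 kN·m

R_A = 4 kN, M_A = -67/2 kN·m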